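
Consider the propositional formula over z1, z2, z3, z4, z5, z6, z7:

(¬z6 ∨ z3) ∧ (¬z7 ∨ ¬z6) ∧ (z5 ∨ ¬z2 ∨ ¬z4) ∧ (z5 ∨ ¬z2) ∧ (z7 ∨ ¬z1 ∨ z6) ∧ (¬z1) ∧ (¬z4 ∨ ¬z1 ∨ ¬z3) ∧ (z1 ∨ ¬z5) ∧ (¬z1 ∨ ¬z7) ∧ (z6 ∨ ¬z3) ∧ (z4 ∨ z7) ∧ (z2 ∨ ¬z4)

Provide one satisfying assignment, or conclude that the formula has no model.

Unit clause (¬z1) forces z1 = False.
Unit clause (¬z5) forces z5 = False.
Unit clause (¬z2) forces z2 = False.
Unit clause (¬z4) forces z4 = False.
Unit clause (z7) forces z7 = True.
Unit clause (¬z6) forces z6 = False.
Unit clause (¬z3) forces z3 = False.
Every clause now holds.

z1: False,  z2: False,  z3: False,  z4: False,  z5: False,  z6: False,  z7: True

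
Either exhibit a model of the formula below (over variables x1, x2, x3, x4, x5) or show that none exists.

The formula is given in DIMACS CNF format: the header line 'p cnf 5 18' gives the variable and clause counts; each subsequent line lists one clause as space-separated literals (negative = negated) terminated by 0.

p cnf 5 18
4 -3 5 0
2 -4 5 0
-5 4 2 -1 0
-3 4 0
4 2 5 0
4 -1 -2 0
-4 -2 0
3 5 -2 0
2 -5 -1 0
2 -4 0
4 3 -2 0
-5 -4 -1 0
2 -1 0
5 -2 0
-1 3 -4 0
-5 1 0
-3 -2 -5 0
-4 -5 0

Suppose x3 = False.
Suppose x4 = False.
The clause (¬x2) is unit, so x2 = False.
The clause (x5) is unit, so x5 = True.
The clause (¬x1) is unit, so x1 = False.
Now (x1) is unsatisfied and unit — conflict.
That branch fails; take x4 = True instead.
The clause (¬x2) is unit, so x2 = False.
Now (x2) is unsatisfied and unit — conflict.
Both values of x4 lead to a conflict.
That branch fails; take x3 = True instead.
The clause (x4) is unit, so x4 = True.
The clause (¬x2) is unit, so x2 = False.
Now (x2) is unsatisfied and unit — conflict.
Both values of x3 lead to a conflict.

UNSATISFIABLE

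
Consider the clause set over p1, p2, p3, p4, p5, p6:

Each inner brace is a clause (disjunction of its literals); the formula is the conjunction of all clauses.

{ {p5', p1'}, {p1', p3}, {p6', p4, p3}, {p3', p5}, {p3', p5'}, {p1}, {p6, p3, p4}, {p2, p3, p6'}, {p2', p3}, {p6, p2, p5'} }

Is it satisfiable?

The clause (p1) is unit, so p1 = 1.
The clause (p5') is unit, so p5 = 0.
The clause (p3) is unit, so p3 = 1.
Now (p3') is unsatisfied and unit — conflict.
No assignment satisfies every clause.

Unsatisfiable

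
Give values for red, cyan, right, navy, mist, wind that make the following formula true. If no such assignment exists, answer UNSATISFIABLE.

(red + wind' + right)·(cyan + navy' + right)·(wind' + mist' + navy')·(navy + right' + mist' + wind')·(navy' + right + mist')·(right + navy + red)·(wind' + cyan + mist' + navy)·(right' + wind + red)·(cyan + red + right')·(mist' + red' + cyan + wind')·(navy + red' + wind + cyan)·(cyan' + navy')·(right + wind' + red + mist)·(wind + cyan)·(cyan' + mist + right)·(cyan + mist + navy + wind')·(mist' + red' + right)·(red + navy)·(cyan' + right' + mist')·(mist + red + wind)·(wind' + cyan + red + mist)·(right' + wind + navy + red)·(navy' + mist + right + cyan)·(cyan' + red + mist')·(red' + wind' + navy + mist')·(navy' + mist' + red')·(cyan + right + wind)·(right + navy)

Branch on cyan: set cyan = 1.
The clause (navy') is unit, so navy = 0.
The clause (red) is unit, so red = 1.
The clause (right) is unit, so right = 1.
The clause (mist') is unit, so mist = 0.
Every clause is now satisfied; wind is unconstrained.

red ↦ 1; cyan ↦ 1; right ↦ 1; navy ↦ 0; mist ↦ 0; wind ↦ 0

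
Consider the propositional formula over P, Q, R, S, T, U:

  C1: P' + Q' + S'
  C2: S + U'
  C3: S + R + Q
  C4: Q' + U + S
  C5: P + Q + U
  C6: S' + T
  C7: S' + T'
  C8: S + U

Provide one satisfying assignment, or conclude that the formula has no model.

Try S = 1.
The clause (T) is unit, so T = 1.
But (T') is also a unit clause — contradiction.
That branch fails; take S = 0 instead.
The clause (U') is unit, so U = 0.
But (U) is also a unit clause — contradiction.
Either choice for S ends in contradiction.

UNSATISFIABLE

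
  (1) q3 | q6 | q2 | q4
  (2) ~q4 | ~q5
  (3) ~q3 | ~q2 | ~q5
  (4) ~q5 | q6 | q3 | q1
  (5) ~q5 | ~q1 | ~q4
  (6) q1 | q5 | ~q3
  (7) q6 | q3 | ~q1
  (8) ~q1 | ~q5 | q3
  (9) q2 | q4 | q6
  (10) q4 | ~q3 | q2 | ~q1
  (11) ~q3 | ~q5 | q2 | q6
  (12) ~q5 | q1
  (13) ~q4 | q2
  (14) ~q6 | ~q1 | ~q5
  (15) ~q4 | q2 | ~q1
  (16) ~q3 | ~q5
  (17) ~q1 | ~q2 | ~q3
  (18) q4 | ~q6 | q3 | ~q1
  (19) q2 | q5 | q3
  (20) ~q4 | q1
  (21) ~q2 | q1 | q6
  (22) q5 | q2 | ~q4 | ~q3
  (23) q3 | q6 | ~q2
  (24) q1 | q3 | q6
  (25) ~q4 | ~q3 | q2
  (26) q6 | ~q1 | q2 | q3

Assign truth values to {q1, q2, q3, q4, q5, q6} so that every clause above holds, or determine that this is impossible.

q1=0, q2=1, q3=0, q4=0, q5=0, q6=1

Try q4 = 0.
Try q2 = 1.
Try q3 = 0.
Unit clause (q6) forces q6 = 1.
Unit clause (~q1) forces q1 = 0.
Unit clause (~q5) forces q5 = 0.
This assignment satisfies each clause.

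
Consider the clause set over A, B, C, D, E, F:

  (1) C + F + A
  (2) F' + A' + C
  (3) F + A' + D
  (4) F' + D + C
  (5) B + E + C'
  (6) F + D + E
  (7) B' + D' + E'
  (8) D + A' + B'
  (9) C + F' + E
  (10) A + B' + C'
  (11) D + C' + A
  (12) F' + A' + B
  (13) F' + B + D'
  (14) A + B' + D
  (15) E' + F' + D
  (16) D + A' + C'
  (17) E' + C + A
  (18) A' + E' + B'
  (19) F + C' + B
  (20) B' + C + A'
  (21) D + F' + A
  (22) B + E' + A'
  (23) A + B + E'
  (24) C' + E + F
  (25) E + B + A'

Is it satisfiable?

Satisfiable

Suppose C = 1.
Suppose B = 1.
From the singleton clause (A), A = 1.
From the singleton clause (D), D = 1.
From the singleton clause (E'), E = 0.
From the singleton clause (F), F = 1.
Every clause now holds.
A satisfying assignment: A=1; B=1; C=1; D=1; E=0; F=1.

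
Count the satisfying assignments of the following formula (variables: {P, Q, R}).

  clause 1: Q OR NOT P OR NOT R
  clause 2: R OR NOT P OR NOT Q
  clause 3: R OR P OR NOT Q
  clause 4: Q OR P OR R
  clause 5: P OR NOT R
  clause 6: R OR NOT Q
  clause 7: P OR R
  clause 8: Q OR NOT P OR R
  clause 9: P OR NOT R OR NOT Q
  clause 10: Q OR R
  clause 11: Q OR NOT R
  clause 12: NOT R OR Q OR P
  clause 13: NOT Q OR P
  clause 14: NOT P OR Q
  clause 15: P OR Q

1

There are 2^3 = 8 truth assignments over (P, Q, R).
Check each against the 15 clauses (columns in the order P, Q, R):
  F F F  ✗ fails (Q OR P OR R)
  F F T  ✗ fails (P OR NOT R)
  F T F  ✗ fails (R OR P OR NOT Q)
  F T T  ✗ fails (P OR NOT R)
  T F F  ✗ fails (Q OR NOT P OR R)
  T F T  ✗ fails (Q OR NOT P OR NOT R)
  T T F  ✗ fails (R OR NOT P OR NOT Q)
  T T T  ✓ satisfies all
1 of the 8 rows is a model.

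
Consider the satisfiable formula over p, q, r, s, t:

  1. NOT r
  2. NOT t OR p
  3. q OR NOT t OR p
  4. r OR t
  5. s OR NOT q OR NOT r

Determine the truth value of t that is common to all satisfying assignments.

True

Suppose t = false.
(NOT r) alone gives r = false.
Now (r) is unsatisfied and unit — conflict.
So every satisfying assignment has t = True.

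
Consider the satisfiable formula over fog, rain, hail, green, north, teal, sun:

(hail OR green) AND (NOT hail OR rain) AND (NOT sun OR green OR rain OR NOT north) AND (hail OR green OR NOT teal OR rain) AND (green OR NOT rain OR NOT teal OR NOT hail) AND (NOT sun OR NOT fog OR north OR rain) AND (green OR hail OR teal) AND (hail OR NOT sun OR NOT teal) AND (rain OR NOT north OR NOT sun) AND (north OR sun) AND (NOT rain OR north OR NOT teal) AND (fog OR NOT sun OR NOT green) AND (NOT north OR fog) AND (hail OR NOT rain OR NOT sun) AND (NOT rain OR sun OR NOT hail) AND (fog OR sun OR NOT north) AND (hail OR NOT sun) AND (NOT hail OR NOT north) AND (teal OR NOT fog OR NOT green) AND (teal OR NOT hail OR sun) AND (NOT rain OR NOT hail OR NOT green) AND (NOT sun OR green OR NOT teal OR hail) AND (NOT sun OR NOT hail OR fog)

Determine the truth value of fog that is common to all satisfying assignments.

True

Suppose fog = false.
From the singleton clause (NOT north), north = false.
From the singleton clause (sun), sun = true.
From the singleton clause (NOT green), green = false.
From the singleton clause (hail), hail = true.
Now (NOT hail) is unsatisfied and unit — conflict.
So every satisfying assignment has fog = True.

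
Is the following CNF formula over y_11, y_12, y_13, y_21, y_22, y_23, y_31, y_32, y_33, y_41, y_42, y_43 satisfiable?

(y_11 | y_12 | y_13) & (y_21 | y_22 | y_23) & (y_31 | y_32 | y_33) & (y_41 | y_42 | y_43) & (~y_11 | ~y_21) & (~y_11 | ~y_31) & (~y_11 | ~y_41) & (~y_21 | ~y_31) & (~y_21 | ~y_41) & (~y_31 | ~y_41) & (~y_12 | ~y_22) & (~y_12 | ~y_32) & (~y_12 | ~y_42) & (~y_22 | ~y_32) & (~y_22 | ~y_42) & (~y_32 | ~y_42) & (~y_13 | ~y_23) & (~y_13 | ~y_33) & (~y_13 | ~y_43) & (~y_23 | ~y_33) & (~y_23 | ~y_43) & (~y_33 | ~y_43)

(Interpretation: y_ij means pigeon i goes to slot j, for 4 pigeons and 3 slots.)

Case y_11 = 0:
Case y_12 = 1:
From the singleton clause (~y_22), y_22 = 0.
From the singleton clause (~y_32), y_32 = 0.
From the singleton clause (~y_42), y_42 = 0.
Case y_21 = 1:
From the singleton clause (~y_31), y_31 = 0.
From the singleton clause (y_33), y_33 = 1.
From the singleton clause (~y_41), y_41 = 0.
From the singleton clause (y_43), y_43 = 1.
Now (~y_43) is unsatisfied and unit — conflict.
So y_21 must be the other value — set y_21 = 0.
From the singleton clause (y_23), y_23 = 1.
From the singleton clause (~y_13), y_13 = 0.
From the singleton clause (~y_33), y_33 = 0.
From the singleton clause (y_31), y_31 = 1.
From the singleton clause (~y_41), y_41 = 0.
From the singleton clause (y_43), y_43 = 1.
Now (~y_43) is unsatisfied and unit — conflict.
Both values of y_21 lead to a conflict.
So y_12 must be the other value — set y_12 = 0.
From the singleton clause (y_13), y_13 = 1.
From the singleton clause (~y_23), y_23 = 0.
From the singleton clause (~y_33), y_33 = 0.
From the singleton clause (~y_43), y_43 = 0.
Case y_21 = 1:
From the singleton clause (~y_31), y_31 = 0.
From the singleton clause (y_32), y_32 = 1.
From the singleton clause (~y_41), y_41 = 0.
From the singleton clause (y_42), y_42 = 1.
Now (~y_42) is unsatisfied and unit — conflict.
So y_21 must be the other value — set y_21 = 0.
From the singleton clause (y_22), y_22 = 1.
From the singleton clause (~y_32), y_32 = 0.
From the singleton clause (y_31), y_31 = 1.
From the singleton clause (~y_41), y_41 = 0.
From the singleton clause (y_42), y_42 = 1.
Now (~y_42) is unsatisfied and unit — conflict.
Both values of y_21 lead to a conflict.
Both values of y_12 lead to a conflict.
So y_11 must be the other value — set y_11 = 1.
From the singleton clause (~y_21), y_21 = 0.
From the singleton clause (~y_31), y_31 = 0.
From the singleton clause (~y_41), y_41 = 0.
Case y_22 = 1:
From the singleton clause (~y_12), y_12 = 0.
From the singleton clause (~y_32), y_32 = 0.
From the singleton clause (y_33), y_33 = 1.
From the singleton clause (~y_42), y_42 = 0.
From the singleton clause (y_43), y_43 = 1.
Now (~y_43) is unsatisfied and unit — conflict.
So y_22 must be the other value — set y_22 = 0.
From the singleton clause (y_23), y_23 = 1.
From the singleton clause (~y_13), y_13 = 0.
From the singleton clause (~y_33), y_33 = 0.
From the singleton clause (y_32), y_32 = 1.
From the singleton clause (~y_12), y_12 = 0.
From the singleton clause (~y_42), y_42 = 0.
From the singleton clause (y_43), y_43 = 1.
Now (~y_43) is unsatisfied and unit — conflict.
Both values of y_22 lead to a conflict.
Both values of y_11 lead to a conflict.
No assignment satisfies every clause.

No, unsatisfiable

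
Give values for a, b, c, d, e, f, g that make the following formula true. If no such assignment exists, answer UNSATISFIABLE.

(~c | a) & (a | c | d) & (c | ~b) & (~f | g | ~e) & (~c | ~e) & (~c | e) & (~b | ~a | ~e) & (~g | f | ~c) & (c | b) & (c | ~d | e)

UNSATISFIABLE

Case c = 0:
The clause (~b) is unit, so b = 0.
That conflicts with the unit clause (b).
Backtrack on c: now try c = 1.
The clause (a) is unit, so a = 1.
The clause (~e) is unit, so e = 0.
That conflicts with the unit clause (e).
Neither c = 1 nor c = 0 works.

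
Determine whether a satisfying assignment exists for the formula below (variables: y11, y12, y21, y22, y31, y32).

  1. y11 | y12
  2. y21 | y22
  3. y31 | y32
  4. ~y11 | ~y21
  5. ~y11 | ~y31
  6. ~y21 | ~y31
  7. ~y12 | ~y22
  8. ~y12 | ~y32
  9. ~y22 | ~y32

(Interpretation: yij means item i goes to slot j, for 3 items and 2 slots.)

Case y11 = 1:
Unit clause (~y21) forces y21 = 0.
Unit clause (y22) forces y22 = 1.
Unit clause (~y31) forces y31 = 0.
Unit clause (y32) forces y32 = 1.
That conflicts with the unit clause (~y32).
That branch fails; take y11 = 0 instead.
Unit clause (y12) forces y12 = 1.
Unit clause (~y22) forces y22 = 0.
Unit clause (y21) forces y21 = 1.
Unit clause (~y31) forces y31 = 0.
Unit clause (y32) forces y32 = 1.
That conflicts with the unit clause (~y32).
Both values of y11 lead to a conflict.
No assignment satisfies every clause.

Unsatisfiable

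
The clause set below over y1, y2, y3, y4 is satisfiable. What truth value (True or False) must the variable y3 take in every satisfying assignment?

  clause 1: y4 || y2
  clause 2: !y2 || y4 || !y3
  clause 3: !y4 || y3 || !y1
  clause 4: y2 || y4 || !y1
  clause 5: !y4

Suppose y3 = true.
The clause (!y4) is unit, so y4 = false.
The clause (y2) is unit, so y2 = true.
That conflicts with the unit clause (!y2).
So every satisfying assignment has y3 = False.

False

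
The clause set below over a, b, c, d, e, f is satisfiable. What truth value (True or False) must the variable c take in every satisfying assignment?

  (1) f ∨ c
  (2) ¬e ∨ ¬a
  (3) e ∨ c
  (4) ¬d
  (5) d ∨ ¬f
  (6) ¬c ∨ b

True

Suppose c = False.
Unit clause (f) forces f = True.
Unit clause (e) forces e = True.
Unit clause (¬a) forces a = False.
Unit clause (¬d) forces d = False.
Now (d) is unsatisfied and unit — conflict.
So every satisfying assignment has c = True.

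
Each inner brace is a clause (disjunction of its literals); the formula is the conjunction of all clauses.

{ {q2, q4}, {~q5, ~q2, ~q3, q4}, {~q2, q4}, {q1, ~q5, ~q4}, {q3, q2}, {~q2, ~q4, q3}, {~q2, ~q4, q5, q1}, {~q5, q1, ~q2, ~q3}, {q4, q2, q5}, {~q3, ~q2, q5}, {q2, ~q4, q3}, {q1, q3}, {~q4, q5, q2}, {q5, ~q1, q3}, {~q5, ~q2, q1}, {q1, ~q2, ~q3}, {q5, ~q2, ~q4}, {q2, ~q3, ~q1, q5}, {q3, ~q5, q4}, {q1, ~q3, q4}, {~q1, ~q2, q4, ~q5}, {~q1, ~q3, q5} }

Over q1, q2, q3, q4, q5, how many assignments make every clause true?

2

There are 2^5 = 32 truth assignments over (q1, q2, q3, q4, q5).
Split on q2. With q2 = 1, the clauses containing q2 are satisfied and ~q2 drops from the rest; 1 of the 2^4 = 16 assignments to the other variables satisfy what remains.
With q2 = 0, by the same count on the reduced clause set, 1 assignment works.
(One model: q1=T, q2=F, q3=T, q4=T, q5=T.)
Total: 1 + 1 = 2.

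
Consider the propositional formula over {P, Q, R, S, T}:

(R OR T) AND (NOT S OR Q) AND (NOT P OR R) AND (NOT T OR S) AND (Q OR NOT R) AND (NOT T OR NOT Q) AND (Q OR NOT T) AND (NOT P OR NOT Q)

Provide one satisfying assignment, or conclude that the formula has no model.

Branch on R: set R = true.
(Q) alone gives Q = true.
(NOT T) alone gives T = false.
(NOT P) alone gives P = false.
No clause remains; S is free.

P: false, Q: true, R: true, S: true, T: false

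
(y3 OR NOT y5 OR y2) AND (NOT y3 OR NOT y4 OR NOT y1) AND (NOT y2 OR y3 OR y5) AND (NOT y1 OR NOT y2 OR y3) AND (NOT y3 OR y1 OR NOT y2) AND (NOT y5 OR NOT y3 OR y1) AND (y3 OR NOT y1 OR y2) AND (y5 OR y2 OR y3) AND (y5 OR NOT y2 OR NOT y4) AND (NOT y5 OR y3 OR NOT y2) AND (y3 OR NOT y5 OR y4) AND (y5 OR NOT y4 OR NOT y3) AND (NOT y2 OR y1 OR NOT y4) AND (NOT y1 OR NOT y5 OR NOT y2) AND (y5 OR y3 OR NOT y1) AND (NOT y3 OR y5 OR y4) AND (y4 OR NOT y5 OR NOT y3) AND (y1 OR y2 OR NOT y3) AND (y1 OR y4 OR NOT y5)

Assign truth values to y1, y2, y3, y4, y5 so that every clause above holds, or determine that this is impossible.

Try y3 = true.
Try y4 = false.
Unit clause (y5) forces y5 = true.
But (NOT y5) is also a unit clause — contradiction.
That branch fails; take y4 = true instead.
Unit clause (NOT y1) forces y1 = false.
Unit clause (NOT y2) forces y2 = false.
But (y2) is also a unit clause — contradiction.
Either choice for y4 ends in contradiction.
That branch fails; take y3 = false instead.
Try y5 = false.
Unit clause (NOT y2) forces y2 = false.
But (y2) is also a unit clause — contradiction.
That branch fails; take y5 = true instead.
Unit clause (y2) forces y2 = true.
But (NOT y2) is also a unit clause — contradiction.
Either choice for y5 ends in contradiction.
Either choice for y3 ends in contradiction.

UNSATISFIABLE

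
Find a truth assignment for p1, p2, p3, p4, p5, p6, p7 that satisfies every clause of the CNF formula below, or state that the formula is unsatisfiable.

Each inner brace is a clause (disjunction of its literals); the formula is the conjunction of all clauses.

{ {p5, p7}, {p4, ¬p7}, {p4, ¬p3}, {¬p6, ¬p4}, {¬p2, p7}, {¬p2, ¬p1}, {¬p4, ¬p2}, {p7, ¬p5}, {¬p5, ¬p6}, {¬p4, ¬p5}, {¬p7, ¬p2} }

p1: False; p2: False; p3: True; p4: True; p5: False; p6: False; p7: True

Branch on p5: set p5 = False.
The clause (p7) is unit, so p7 = True.
The clause (p4) is unit, so p4 = True.
The clause (¬p6) is unit, so p6 = False.
The clause (¬p2) is unit, so p2 = False.
No clause remains; p1, p3 are free.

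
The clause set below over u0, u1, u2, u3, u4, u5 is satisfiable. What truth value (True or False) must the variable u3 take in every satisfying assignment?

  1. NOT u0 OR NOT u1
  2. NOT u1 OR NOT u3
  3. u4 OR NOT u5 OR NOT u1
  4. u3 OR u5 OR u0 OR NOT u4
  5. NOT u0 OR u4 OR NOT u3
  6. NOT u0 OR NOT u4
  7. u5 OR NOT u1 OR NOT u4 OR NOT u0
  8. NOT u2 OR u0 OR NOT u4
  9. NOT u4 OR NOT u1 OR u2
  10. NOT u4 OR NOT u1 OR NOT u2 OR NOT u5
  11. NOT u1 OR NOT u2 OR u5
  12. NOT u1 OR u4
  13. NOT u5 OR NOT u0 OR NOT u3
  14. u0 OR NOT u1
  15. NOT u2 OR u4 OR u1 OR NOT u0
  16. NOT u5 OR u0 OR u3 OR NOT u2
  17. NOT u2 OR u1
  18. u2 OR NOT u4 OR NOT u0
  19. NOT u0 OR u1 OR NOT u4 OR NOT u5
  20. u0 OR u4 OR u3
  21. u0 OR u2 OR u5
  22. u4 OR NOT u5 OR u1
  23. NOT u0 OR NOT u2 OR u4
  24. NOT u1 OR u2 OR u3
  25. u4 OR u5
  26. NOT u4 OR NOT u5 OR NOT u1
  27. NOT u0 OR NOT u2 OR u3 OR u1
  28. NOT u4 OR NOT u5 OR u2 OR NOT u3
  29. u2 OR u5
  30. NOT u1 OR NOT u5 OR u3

False

Suppose u3 = true.
The clause (NOT u1) is unit, so u1 = false.
The clause (NOT u2) is unit, so u2 = false.
The clause (u5) is unit, so u5 = true.
The clause (NOT u0) is unit, so u0 = false.
The clause (u4) is unit, so u4 = true.
But (NOT u4) is also a unit clause — contradiction.
So every satisfying assignment has u3 = False.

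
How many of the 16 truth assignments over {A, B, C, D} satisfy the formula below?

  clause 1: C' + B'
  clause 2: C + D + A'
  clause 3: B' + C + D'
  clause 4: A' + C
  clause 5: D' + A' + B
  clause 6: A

1

There are 2^4 = 16 truth assignments over (A, B, C, D).
Split on D. With D = 1, the clauses containing D are satisfied and D' drops from the rest; 0 of the 2^3 = 8 assignments to the other variables satisfy what remains.
With D = 0, by the same count on the reduced clause set, 1 assignment works.
(One model: A=T, B=F, C=T, D=F.)
Total: 0 + 1 = 1.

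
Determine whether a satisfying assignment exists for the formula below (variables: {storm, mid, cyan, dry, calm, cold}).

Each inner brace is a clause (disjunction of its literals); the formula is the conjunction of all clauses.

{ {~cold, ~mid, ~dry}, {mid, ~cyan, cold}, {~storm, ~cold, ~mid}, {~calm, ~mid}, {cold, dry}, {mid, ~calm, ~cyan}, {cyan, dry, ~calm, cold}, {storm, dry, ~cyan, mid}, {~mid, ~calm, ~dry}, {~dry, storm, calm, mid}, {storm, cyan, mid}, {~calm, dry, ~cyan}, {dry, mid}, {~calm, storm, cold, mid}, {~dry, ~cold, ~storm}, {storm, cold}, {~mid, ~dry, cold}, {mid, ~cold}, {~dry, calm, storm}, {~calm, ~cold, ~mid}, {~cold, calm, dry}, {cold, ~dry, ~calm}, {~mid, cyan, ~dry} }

Case calm = 0:
Case cold = 0:
From the singleton clause (dry), dry = 1.
From the singleton clause (storm), storm = 1.
From the singleton clause (~mid), mid = 0.
From the singleton clause (~cyan), cyan = 0.
All clauses are satisfied.
A satisfying assignment: storm=1, mid=0, cyan=0, dry=1, calm=0, cold=0.

Satisfiable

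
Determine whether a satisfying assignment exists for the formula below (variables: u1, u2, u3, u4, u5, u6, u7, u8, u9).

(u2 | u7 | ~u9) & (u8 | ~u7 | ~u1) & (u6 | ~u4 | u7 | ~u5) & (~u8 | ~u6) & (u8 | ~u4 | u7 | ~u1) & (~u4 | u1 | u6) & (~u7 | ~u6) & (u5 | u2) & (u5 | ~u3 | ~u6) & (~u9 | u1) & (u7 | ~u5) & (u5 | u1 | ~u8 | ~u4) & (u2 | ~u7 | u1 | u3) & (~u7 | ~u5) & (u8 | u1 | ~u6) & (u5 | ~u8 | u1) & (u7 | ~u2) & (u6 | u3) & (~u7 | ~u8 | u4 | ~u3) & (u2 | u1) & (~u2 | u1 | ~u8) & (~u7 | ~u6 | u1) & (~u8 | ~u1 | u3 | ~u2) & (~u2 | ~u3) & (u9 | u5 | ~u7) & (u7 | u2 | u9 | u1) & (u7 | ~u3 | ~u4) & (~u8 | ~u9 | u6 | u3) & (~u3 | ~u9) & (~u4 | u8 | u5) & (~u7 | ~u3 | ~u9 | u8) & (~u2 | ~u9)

Try u8 = 0.
Try u7 = 0.
From the singleton clause (~u5), u5 = 0.
From the singleton clause (u2), u2 = 1.
That conflicts with the unit clause (~u2).
That branch fails; take u7 = 1 instead.
From the singleton clause (~u1), u1 = 0.
From the singleton clause (~u6), u6 = 0.
From the singleton clause (~u4), u4 = 0.
From the singleton clause (~u9), u9 = 0.
From the singleton clause (~u5), u5 = 0.
That conflicts with the unit clause (u5).
Either choice for u7 ends in contradiction.
That branch fails; take u8 = 1 instead.
From the singleton clause (~u6), u6 = 0.
From the singleton clause (u3), u3 = 1.
From the singleton clause (~u2), u2 = 0.
From the singleton clause (u5), u5 = 1.
From the singleton clause (u7), u7 = 1.
That conflicts with the unit clause (~u7).
Either choice for u8 ends in contradiction.
No assignment satisfies every clause.

Unsatisfiable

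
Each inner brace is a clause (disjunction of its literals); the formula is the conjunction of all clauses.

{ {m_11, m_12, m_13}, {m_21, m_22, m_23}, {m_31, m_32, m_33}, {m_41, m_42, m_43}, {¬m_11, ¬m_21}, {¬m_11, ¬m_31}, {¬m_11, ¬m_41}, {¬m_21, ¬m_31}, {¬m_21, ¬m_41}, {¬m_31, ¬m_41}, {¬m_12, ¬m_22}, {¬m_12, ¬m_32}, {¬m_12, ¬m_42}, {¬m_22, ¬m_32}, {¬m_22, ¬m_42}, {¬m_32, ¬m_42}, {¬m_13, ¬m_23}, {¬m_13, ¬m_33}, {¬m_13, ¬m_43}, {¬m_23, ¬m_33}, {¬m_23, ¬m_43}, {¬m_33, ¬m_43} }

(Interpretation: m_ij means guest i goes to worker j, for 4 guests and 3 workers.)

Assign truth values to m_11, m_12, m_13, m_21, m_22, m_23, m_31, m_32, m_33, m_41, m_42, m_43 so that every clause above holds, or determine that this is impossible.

UNSATISFIABLE

Suppose m_11 = False.
Suppose m_12 = True.
Unit clause (¬m_22) forces m_22 = False.
Unit clause (¬m_32) forces m_32 = False.
Unit clause (¬m_42) forces m_42 = False.
Suppose m_21 = True.
Unit clause (¬m_31) forces m_31 = False.
Unit clause (m_33) forces m_33 = True.
Unit clause (¬m_41) forces m_41 = False.
Unit clause (m_43) forces m_43 = True.
But (¬m_43) is also a unit clause — contradiction.
That branch fails; take m_21 = False instead.
Unit clause (m_23) forces m_23 = True.
Unit clause (¬m_13) forces m_13 = False.
Unit clause (¬m_33) forces m_33 = False.
Unit clause (m_31) forces m_31 = True.
Unit clause (¬m_41) forces m_41 = False.
Unit clause (m_43) forces m_43 = True.
But (¬m_43) is also a unit clause — contradiction.
Either choice for m_21 ends in contradiction.
That branch fails; take m_12 = False instead.
Unit clause (m_13) forces m_13 = True.
Unit clause (¬m_23) forces m_23 = False.
Unit clause (¬m_33) forces m_33 = False.
Unit clause (¬m_43) forces m_43 = False.
Suppose m_21 = True.
Unit clause (¬m_31) forces m_31 = False.
Unit clause (m_32) forces m_32 = True.
Unit clause (¬m_41) forces m_41 = False.
Unit clause (m_42) forces m_42 = True.
But (¬m_42) is also a unit clause — contradiction.
That branch fails; take m_21 = False instead.
Unit clause (m_22) forces m_22 = True.
Unit clause (¬m_32) forces m_32 = False.
Unit clause (m_31) forces m_31 = True.
Unit clause (¬m_41) forces m_41 = False.
Unit clause (m_42) forces m_42 = True.
But (¬m_42) is also a unit clause — contradiction.
Either choice for m_21 ends in contradiction.
Either choice for m_12 ends in contradiction.
That branch fails; take m_11 = True instead.
Unit clause (¬m_21) forces m_21 = False.
Unit clause (¬m_31) forces m_31 = False.
Unit clause (¬m_41) forces m_41 = False.
Suppose m_22 = True.
Unit clause (¬m_12) forces m_12 = False.
Unit clause (¬m_32) forces m_32 = False.
Unit clause (m_33) forces m_33 = True.
Unit clause (¬m_42) forces m_42 = False.
Unit clause (m_43) forces m_43 = True.
But (¬m_43) is also a unit clause — contradiction.
That branch fails; take m_22 = False instead.
Unit clause (m_23) forces m_23 = True.
Unit clause (¬m_13) forces m_13 = False.
Unit clause (¬m_33) forces m_33 = False.
Unit clause (m_32) forces m_32 = True.
Unit clause (¬m_12) forces m_12 = False.
Unit clause (¬m_42) forces m_42 = False.
Unit clause (m_43) forces m_43 = True.
But (¬m_43) is also a unit clause — contradiction.
Either choice for m_22 ends in contradiction.
Either choice for m_11 ends in contradiction.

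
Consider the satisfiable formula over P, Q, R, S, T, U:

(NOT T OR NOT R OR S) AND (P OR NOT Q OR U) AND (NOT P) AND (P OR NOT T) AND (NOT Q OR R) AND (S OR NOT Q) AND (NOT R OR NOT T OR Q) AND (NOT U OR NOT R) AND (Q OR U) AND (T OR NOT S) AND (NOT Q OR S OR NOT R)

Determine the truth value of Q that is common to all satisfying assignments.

Suppose Q = true.
Unit clause (NOT P) forces P = false.
Unit clause (U) forces U = true.
Unit clause (NOT T) forces T = false.
Unit clause (R) forces R = true.
That conflicts with the unit clause (NOT R).
So every satisfying assignment has Q = False.

False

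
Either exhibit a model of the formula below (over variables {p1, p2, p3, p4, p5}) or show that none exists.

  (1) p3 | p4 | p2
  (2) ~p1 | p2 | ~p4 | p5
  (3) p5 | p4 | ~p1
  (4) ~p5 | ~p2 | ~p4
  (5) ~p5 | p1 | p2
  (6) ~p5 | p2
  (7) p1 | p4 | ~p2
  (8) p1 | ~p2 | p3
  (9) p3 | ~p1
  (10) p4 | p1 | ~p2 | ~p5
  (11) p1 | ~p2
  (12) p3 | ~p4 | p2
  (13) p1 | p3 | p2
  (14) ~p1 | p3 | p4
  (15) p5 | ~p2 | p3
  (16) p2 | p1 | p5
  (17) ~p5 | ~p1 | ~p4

Case p5 = 0:
Case p4 = 1:
Case p1 = 1:
The clause (p2) is unit, so p2 = 1.
The clause (p3) is unit, so p3 = 1.
Every clause now holds.

p1: 1,  p2: 1,  p3: 1,  p4: 1,  p5: 0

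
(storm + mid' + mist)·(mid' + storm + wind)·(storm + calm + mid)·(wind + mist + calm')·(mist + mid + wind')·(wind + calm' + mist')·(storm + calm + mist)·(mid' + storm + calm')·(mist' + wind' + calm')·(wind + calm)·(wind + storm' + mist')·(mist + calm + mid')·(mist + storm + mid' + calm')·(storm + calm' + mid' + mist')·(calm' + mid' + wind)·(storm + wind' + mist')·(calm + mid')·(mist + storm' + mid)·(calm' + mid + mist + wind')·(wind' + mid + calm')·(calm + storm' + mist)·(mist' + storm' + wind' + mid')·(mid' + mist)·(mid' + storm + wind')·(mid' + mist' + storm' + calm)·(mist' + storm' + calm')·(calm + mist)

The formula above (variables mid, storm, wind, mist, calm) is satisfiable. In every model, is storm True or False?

True

Suppose storm = 0.
Case mid = 0:
Unit clause (calm) forces calm = 1.
Unit clause (wind') forces wind = 0.
Unit clause (mist) forces mist = 1.
That conflicts with the unit clause (mist').
So mid must be the other value — set mid = 1.
Unit clause (mist) forces mist = 1.
Unit clause (wind) forces wind = 1.
That conflicts with the unit clause (wind').
Neither mid = 1 nor mid = 0 works.
So every satisfying assignment has storm = True.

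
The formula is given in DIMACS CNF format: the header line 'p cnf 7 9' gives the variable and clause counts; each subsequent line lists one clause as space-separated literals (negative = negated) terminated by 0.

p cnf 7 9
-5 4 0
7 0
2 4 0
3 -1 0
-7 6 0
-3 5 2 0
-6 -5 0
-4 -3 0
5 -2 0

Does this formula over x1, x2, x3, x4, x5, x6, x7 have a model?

Yes, satisfiable

(x7) alone gives x7 = True.
(x6) alone gives x6 = True.
(¬x5) alone gives x5 = False.
(¬x2) alone gives x2 = False.
(x4) alone gives x4 = True.
(¬x3) alone gives x3 = False.
(¬x1) alone gives x1 = False.
Every clause now holds.
A satisfying assignment: x1 ↦ False,  x2 ↦ False,  x3 ↦ False,  x4 ↦ True,  x5 ↦ False,  x6 ↦ True,  x7 ↦ True.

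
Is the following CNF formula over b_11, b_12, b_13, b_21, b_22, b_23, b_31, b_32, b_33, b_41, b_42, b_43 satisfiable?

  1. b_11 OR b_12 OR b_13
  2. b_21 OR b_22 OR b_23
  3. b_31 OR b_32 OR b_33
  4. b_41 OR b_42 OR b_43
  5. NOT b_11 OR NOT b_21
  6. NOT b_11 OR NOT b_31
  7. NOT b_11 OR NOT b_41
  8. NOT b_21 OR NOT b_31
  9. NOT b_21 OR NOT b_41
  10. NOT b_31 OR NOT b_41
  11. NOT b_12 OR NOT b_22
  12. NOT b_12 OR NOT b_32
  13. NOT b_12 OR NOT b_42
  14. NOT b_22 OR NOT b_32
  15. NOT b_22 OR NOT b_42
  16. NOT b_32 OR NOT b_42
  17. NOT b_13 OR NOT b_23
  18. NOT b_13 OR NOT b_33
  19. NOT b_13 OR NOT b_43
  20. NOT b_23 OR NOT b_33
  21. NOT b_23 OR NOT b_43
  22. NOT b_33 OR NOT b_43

Try b_11 = false.
Try b_12 = true.
(NOT b_22) alone gives b_22 = false.
(NOT b_32) alone gives b_32 = false.
(NOT b_42) alone gives b_42 = false.
Try b_21 = true.
(NOT b_31) alone gives b_31 = false.
(b_33) alone gives b_33 = true.
(NOT b_41) alone gives b_41 = false.
(b_43) alone gives b_43 = true.
But (NOT b_43) is also a unit clause — contradiction.
Backtrack on b_21: now try b_21 = false.
(b_23) alone gives b_23 = true.
(NOT b_13) alone gives b_13 = false.
(NOT b_33) alone gives b_33 = false.
(b_31) alone gives b_31 = true.
(NOT b_41) alone gives b_41 = false.
(b_43) alone gives b_43 = true.
But (NOT b_43) is also a unit clause — contradiction.
Neither b_21 = true nor b_21 = false works.
Backtrack on b_12: now try b_12 = false.
(b_13) alone gives b_13 = true.
(NOT b_23) alone gives b_23 = false.
(NOT b_33) alone gives b_33 = false.
(NOT b_43) alone gives b_43 = false.
Try b_21 = true.
(NOT b_31) alone gives b_31 = false.
(b_32) alone gives b_32 = true.
(NOT b_41) alone gives b_41 = false.
(b_42) alone gives b_42 = true.
But (NOT b_42) is also a unit clause — contradiction.
Backtrack on b_21: now try b_21 = false.
(b_22) alone gives b_22 = true.
(NOT b_32) alone gives b_32 = false.
(b_31) alone gives b_31 = true.
(NOT b_41) alone gives b_41 = false.
(b_42) alone gives b_42 = true.
But (NOT b_42) is also a unit clause — contradiction.
Neither b_21 = true nor b_21 = false works.
Neither b_12 = true nor b_12 = false works.
Backtrack on b_11: now try b_11 = true.
(NOT b_21) alone gives b_21 = false.
(NOT b_31) alone gives b_31 = false.
(NOT b_41) alone gives b_41 = false.
Try b_22 = true.
(NOT b_12) alone gives b_12 = false.
(NOT b_32) alone gives b_32 = false.
(b_33) alone gives b_33 = true.
(NOT b_42) alone gives b_42 = false.
(b_43) alone gives b_43 = true.
But (NOT b_43) is also a unit clause — contradiction.
Backtrack on b_22: now try b_22 = false.
(b_23) alone gives b_23 = true.
(NOT b_13) alone gives b_13 = false.
(NOT b_33) alone gives b_33 = false.
(b_32) alone gives b_32 = true.
(NOT b_12) alone gives b_12 = false.
(NOT b_42) alone gives b_42 = false.
(b_43) alone gives b_43 = true.
But (NOT b_43) is also a unit clause — contradiction.
Neither b_22 = true nor b_22 = false works.
Neither b_11 = true nor b_11 = false works.
No assignment satisfies every clause.

Unsatisfiable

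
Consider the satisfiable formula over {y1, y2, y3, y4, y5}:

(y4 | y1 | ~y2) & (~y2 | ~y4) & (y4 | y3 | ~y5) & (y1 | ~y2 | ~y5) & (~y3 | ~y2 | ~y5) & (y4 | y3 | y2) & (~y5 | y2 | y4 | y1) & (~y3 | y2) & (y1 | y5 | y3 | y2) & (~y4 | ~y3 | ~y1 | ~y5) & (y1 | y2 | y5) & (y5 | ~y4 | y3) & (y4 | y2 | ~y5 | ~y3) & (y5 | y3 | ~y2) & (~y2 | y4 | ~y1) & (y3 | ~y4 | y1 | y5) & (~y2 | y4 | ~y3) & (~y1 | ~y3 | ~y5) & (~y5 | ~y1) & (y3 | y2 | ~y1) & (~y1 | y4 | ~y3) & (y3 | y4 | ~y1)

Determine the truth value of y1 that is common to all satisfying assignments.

Suppose y1 = 1.
The clause (~y5) is unit, so y5 = 0.
Suppose y2 = 0.
The clause (~y3) is unit, so y3 = 0.
Now (y3) is unsatisfied and unit — conflict.
That branch fails; take y2 = 1 instead.
The clause (~y4) is unit, so y4 = 0.
Now (y4) is unsatisfied and unit — conflict.
Either choice for y2 ends in contradiction.
So every satisfying assignment has y1 = False.

False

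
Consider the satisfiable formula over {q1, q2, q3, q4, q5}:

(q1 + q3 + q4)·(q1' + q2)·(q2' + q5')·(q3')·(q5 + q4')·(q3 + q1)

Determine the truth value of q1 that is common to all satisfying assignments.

Suppose q1 = 0.
From the singleton clause (q3'), q3 = 0.
That conflicts with the unit clause (q3).
So every satisfying assignment has q1 = True.

True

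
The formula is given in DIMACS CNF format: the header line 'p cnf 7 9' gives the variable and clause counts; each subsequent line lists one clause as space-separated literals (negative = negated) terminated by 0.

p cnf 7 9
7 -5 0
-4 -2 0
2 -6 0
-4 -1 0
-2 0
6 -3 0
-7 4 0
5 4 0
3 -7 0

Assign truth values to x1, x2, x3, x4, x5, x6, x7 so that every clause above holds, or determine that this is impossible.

The clause (¬x2) is unit, so x2 = False.
The clause (¬x6) is unit, so x6 = False.
The clause (¬x3) is unit, so x3 = False.
The clause (¬x7) is unit, so x7 = False.
The clause (¬x5) is unit, so x5 = False.
The clause (x4) is unit, so x4 = True.
The clause (¬x1) is unit, so x1 = False.
This assignment satisfies each clause.

x1: False, x2: False, x3: False, x4: True, x5: False, x6: False, x7: False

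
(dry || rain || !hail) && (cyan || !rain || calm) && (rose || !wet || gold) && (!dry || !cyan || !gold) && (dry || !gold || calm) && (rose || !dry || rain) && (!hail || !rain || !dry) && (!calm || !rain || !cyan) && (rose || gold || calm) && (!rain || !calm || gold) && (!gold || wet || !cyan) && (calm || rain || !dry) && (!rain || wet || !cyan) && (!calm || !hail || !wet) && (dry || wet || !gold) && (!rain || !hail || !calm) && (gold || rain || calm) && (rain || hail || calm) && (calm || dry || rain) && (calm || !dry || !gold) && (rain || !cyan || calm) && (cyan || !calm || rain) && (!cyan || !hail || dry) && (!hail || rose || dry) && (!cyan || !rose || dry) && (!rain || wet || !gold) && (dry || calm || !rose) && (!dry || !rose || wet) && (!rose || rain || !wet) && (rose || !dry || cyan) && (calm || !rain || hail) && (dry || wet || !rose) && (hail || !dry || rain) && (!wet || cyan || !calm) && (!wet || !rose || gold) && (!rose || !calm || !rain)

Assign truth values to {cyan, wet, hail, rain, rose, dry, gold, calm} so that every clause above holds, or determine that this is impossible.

Try dry = false.
Try rain = false.
(!hail) alone gives hail = false.
(calm) alone gives calm = true.
(cyan) alone gives cyan = true.
(!rose) alone gives rose = false.
Try wet = true.
(gold) alone gives gold = true.
This assignment satisfies each clause.

cyan=true, wet=true, hail=false, rain=false, rose=false, dry=false, gold=true, calm=true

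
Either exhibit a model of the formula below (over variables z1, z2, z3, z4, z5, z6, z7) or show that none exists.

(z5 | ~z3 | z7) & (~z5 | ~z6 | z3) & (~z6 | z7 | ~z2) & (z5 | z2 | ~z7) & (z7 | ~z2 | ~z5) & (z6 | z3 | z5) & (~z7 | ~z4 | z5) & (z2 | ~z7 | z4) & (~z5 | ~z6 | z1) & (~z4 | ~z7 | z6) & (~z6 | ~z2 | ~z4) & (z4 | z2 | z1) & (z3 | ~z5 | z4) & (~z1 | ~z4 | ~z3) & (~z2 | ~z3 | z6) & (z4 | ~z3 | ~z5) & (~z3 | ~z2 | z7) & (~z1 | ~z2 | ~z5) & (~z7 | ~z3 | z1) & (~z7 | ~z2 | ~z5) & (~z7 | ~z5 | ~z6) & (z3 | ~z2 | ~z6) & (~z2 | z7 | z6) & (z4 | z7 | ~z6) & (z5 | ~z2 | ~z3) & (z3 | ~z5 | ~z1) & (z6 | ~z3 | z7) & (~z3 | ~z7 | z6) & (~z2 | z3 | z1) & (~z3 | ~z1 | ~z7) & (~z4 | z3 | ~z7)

z1: 1,  z2: 0,  z3: 0,  z4: 1,  z5: 0,  z6: 1,  z7: 0

Branch on z5: set z5 = 0.
Branch on z3: set z3 = 0.
The clause (z6) is unit, so z6 = 1.
The clause (~z2) is unit, so z2 = 0.
The clause (~z7) is unit, so z7 = 0.
The clause (z4) is unit, so z4 = 1.
Every clause is now satisfied; z1 is unconstrained.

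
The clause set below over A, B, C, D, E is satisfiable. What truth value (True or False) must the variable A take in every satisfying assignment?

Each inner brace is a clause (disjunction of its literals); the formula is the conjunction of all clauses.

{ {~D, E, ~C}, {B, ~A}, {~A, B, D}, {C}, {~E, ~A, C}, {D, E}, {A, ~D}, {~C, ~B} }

False

Suppose A = 1.
The clause (B) is unit, so B = 1.
The clause (C) is unit, so C = 1.
Now (~C) is unsatisfied and unit — conflict.
So every satisfying assignment has A = False.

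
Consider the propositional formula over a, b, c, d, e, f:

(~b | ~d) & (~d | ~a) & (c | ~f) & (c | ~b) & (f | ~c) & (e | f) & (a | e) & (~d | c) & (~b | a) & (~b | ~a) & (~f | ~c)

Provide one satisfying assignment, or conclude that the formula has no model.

Try b = 0.
Try d = 0.
Try c = 0.
From the singleton clause (~f), f = 0.
From the singleton clause (e), e = 1.
Every clause is now satisfied; a is unconstrained.

a=1,  b=0,  c=0,  d=0,  e=1,  f=0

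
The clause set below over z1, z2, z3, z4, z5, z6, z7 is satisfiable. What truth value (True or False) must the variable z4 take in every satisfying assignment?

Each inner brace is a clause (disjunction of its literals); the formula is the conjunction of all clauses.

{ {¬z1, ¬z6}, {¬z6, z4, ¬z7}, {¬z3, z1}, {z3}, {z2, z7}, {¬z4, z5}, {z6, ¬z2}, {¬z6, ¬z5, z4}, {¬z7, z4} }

True

Suppose z4 = False.
Unit clause (z3) forces z3 = True.
Unit clause (z1) forces z1 = True.
Unit clause (¬z6) forces z6 = False.
Unit clause (¬z2) forces z2 = False.
Unit clause (z7) forces z7 = True.
That conflicts with the unit clause (¬z7).
So every satisfying assignment has z4 = True.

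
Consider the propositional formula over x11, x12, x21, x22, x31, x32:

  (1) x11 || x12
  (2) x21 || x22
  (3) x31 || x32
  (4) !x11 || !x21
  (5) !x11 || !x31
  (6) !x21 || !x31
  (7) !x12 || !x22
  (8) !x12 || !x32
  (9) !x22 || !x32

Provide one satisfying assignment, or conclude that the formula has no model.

UNSATISFIABLE

Case x11 = true:
(!x21) alone gives x21 = false.
(x22) alone gives x22 = true.
(!x31) alone gives x31 = false.
(x32) alone gives x32 = true.
But (!x32) is also a unit clause — contradiction.
So x11 must be the other value — set x11 = false.
(x12) alone gives x12 = true.
(!x22) alone gives x22 = false.
(x21) alone gives x21 = true.
(!x31) alone gives x31 = false.
(x32) alone gives x32 = true.
But (!x32) is also a unit clause — contradiction.
Both values of x11 lead to a conflict.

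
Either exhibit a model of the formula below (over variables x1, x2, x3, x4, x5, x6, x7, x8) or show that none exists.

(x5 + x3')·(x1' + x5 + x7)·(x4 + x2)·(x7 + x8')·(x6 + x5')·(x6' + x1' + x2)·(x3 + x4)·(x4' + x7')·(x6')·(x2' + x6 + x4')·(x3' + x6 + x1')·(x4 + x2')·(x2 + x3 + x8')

x1 ↦ 0, x2 ↦ 0, x3 ↦ 0, x4 ↦ 1, x5 ↦ 0, x6 ↦ 0, x7 ↦ 0, x8 ↦ 0

Unit clause (x6') forces x6 = 0.
Unit clause (x5') forces x5 = 0.
Unit clause (x3') forces x3 = 0.
Unit clause (x4) forces x4 = 1.
Unit clause (x7') forces x7 = 0.
Unit clause (x1') forces x1 = 0.
Unit clause (x8') forces x8 = 0.
Unit clause (x2') forces x2 = 0.
Every clause now holds.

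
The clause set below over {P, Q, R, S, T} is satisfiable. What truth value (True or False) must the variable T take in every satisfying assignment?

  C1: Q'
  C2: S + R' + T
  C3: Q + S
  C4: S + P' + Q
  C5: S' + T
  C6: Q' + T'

True

Suppose T = 0.
(Q') alone gives Q = 0.
(S) alone gives S = 1.
That conflicts with the unit clause (S').
So every satisfying assignment has T = True.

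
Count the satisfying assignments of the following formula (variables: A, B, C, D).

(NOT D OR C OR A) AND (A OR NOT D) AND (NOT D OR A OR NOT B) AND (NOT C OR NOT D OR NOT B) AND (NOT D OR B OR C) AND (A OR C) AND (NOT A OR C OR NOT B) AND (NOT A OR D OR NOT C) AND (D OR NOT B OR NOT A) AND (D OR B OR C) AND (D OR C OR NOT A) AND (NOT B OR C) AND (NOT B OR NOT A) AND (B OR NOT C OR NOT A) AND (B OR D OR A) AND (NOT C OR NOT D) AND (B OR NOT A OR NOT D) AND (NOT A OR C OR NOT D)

1

There are 2^4 = 16 truth assignments over (A, B, C, D).
Split on A. With A = true, the clauses containing A are satisfied and NOT A drops from the rest; 0 of the 2^3 = 8 assignments to the other variables satisfy what remains.
With A = false, by the same count on the reduced clause set, 1 assignment works.
(One model: A=F, B=T, C=T, D=F.)
Total: 0 + 1 = 1.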